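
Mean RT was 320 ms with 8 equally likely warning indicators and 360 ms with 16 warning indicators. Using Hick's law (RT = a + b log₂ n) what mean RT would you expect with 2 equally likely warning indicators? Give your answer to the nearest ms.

240 ms

RT is linear in log₂ n, so two points fix the line:
  b = (360 − 320) / (log₂ 16 − log₂ 8) = 40 / (4 − 3) = 40 ms/bit
  a = 320 − 40 × 3 = 200 ms
Then RT(2) = 200 + 40 × log₂ 2 = 200 + 40 × 1 ≈ 240.000 ms.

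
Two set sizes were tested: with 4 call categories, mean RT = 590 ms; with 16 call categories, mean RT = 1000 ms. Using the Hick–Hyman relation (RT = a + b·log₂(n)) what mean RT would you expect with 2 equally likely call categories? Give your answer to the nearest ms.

385 ms

RT is linear in log₂ n, so two points fix the line:
  b = (1000 − 590) / (log₂ 16 − log₂ 4) = 410 / (4 − 2) = 205 ms/bit
  a = 590 − 205 × 2 = 180 ms
Then RT(2) = 180 + 205 × log₂ 2 = 180 + 205 × 1 ≈ 385.000 ms.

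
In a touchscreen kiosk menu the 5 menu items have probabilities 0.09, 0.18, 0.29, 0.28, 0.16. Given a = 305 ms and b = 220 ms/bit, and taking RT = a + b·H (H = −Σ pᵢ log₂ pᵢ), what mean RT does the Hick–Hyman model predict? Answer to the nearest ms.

792 ms

H = 0.09·log₂(1/0.09) + 0.18·log₂(1/0.18) + 0.29·log₂(1/0.29) + 0.28·log₂(1/0.28) + 0.16·log₂(1/0.16) = 2.2131 bits.
RT = 305 + 220 × 2.2131 = 791.88 ms.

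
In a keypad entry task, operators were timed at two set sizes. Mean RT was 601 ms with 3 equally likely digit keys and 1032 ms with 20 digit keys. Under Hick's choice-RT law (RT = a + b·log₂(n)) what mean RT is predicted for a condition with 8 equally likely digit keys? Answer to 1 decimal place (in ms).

Solve the two-equation system in a and b:
  b = (1032 − 601) / (log₂ 20 − log₂ 3) = 431 / (4.3219 − 1.5850) = 157.474 ms/bit
  a = 601 − 157.474 × 1.5850 = 351.410 ms
Then RT(8) = 351.410 + 157.474 × log₂ 8 = 351.410 + 157.474 × 3 ≈ 823.831 ms.

823.8 ms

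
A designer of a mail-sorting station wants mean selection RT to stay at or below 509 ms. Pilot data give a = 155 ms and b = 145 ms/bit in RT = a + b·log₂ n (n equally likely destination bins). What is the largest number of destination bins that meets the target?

5

145·log₂ n ≤ 509 − 155 = 354, giving log₂ n ≤ 2.4414 and n ≤ 5.432. The largest whole number is 5.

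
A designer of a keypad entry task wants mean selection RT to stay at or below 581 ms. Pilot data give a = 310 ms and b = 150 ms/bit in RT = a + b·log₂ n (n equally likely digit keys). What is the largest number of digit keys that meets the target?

3

Information budget: (581 − 310)/150 = 1.8067 bits, so n ≤ 2^1.8067 = 3.498 → at most 3.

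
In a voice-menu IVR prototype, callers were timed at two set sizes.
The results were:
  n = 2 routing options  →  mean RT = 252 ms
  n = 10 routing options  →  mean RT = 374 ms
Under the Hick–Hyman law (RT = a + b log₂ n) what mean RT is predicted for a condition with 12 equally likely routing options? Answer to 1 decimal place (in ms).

387.8 ms

Solve the two-equation system in a and b:
  b = (374 − 252) / (log₂ 10 − log₂ 2) = 122 / (3.3219 − 1) = 52.543 ms/bit
  a = 252 − 52.543 × 1 = 199.457 ms
Then RT(12) = 199.457 + 52.543 × log₂ 12 = 199.457 + 52.543 × 3.5850 ≈ 387.820 ms.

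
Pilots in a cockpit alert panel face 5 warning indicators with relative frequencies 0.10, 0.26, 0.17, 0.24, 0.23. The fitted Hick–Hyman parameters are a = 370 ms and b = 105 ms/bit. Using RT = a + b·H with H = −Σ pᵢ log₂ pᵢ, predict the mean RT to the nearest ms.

607 ms

Entropy contributions −pᵢ log₂ pᵢ: 0.3322, 0.5053, 0.4346, 0.4941, 0.4877; sum H = 2.2539 bits.
RT = a + bH = 370 + 105·2.2539 = 606.66 ms.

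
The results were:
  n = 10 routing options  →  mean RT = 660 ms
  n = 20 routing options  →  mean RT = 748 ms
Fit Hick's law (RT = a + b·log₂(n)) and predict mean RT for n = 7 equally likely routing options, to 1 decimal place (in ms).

614.7 ms

Solve the two-equation system in a and b:
  b = (748 − 660) / (log₂ 20 − log₂ 10) = 88 / (4.3219 − 3.3219) = 88.000 ms/bit
  a = 660 − 88.000 × 3.3219 = 367.670 ms
Then RT(7) = 367.670 + 88.000 × log₂ 7 = 367.670 + 88.000 × 2.8074 ≈ 614.718 ms.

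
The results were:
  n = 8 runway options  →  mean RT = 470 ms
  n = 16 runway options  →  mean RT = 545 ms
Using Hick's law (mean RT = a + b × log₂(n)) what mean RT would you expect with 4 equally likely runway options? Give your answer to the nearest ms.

395 ms

Solve the two-equation system in a and b:
  b = (545 − 470) / (log₂ 16 − log₂ 8) = 75 / (4 − 3) = 75 ms/bit
  a = 470 − 75 × 3 = 245 ms
Then RT(4) = 245 + 75 × log₂ 4 = 245 + 75 × 2 ≈ 395.000 ms.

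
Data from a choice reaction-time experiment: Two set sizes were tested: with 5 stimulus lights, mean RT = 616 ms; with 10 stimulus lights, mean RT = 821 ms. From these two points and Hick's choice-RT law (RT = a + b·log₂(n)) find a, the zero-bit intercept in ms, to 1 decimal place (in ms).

b = (RT₂ − RT₁)/(log₂ n₂ − log₂ n₁) = (821 − 616)/(3.3219 − 2.3219) = 205.000 ms/bit.
Intercept: a = 616 − 205.000·log₂(5) = 140.005 ms.

140.0 ms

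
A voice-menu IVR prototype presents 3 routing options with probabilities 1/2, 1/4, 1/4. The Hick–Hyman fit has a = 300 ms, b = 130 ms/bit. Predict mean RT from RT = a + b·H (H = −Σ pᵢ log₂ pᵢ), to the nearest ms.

Each term −pᵢ log₂ pᵢ: 0.5·1 + 0.25·2 + 0.25·2; summed, H = 1.500 bits.
Mean RT = a + bH = 300 + 130·1.500 = 495.00 ms.

495 ms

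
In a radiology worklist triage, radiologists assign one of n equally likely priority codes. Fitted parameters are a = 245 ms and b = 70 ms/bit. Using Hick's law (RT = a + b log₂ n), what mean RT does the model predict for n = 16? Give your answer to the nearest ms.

525 ms

log₂(16) = 4 bits, so RT = 245 + 70 × 4 ≈ 525.000 ms.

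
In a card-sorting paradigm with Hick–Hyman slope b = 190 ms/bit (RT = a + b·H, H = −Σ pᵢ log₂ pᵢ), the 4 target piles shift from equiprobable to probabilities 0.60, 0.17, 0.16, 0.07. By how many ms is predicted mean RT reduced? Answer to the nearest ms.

82 ms

Equiprobable entropy H₀ = log₂ 4 = 2.0000 bits.
Skewed entropy H = −Σ pᵢ log₂ pᵢ = 1.5683 bits.
ΔRT = b·(H₀ − H) = 190 × 0.4317 = 82.02 ms.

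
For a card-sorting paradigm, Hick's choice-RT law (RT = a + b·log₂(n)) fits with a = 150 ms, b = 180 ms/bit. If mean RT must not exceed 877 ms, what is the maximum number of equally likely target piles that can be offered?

Information budget: (877 − 150)/180 = 4.0389 bits, so n ≤ 2^4.0389 = 16.437 → at most 16.

16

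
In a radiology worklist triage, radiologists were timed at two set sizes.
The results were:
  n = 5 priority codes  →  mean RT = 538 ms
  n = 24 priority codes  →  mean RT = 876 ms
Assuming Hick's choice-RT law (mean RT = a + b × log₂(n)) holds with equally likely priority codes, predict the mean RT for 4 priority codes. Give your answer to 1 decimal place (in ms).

RT is linear in log₂ n, so two points fix the line:
  b = (876 − 538) / (log₂ 24 − log₂ 5) = 338 / (4.5850 − 2.3219) = 149.357 ms/bit
  a = 538 − 149.357 × 2.3219 = 191.204 ms
Then RT(4) = 191.204 + 149.357 × log₂ 4 = 191.204 + 149.357 × 2 ≈ 489.918 ms.

489.9 ms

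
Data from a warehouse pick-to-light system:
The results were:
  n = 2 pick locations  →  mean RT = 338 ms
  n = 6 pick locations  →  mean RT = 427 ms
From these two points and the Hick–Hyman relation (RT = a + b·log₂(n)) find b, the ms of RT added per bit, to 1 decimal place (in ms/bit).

56.2 ms/bit

The slope on a log₂ axis is (427 − 338) / (2.5850 − 1) = 56.153 ms/bit.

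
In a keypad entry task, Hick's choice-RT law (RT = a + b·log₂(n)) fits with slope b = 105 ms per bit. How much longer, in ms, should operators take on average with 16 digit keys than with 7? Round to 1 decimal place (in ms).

125.2 ms

Only the slope matters, since a is common to both: ΔRT = b·log₂(n₂/n₁).
log₂(16) − log₂(7) = 4 − 2.8074 = 1.1926.
ΔRT = 105 × 1.1926 = 125.228 ms.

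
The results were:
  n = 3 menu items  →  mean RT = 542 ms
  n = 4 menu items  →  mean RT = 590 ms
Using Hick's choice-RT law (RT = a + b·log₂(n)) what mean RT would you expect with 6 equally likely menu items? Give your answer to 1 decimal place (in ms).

Fit slope and intercept:
  b = (590 − 542) / (log₂ 4 − log₂ 3) = 48 / (2 − 1.5850) = 115.652 ms/bit
  a = 542 − 115.652 × 1.5850 = 358.696 ms
Then RT(6) = 358.696 + 115.652 × log₂ 6 = 358.696 + 115.652 × 2.5850 ≈ 657.652 ms.

657.7 ms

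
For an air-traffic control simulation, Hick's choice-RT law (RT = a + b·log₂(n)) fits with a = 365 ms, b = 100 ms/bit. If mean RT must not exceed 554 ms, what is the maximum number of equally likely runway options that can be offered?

Information budget: (554 − 365)/100 = 1.8900 bits, so n ≤ 2^1.8900 = 3.706 → at most 3.

3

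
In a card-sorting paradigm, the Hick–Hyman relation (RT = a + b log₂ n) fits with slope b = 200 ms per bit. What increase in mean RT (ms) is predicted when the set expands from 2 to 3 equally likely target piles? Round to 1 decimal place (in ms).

Only the slope matters, since a is common to both: ΔRT = b·log₂(n₂/n₁).
log₂(3) − log₂(2) = 1.5850 − 1 = 0.5850.
ΔRT = 200 × 0.5850 = 116.993 ms.

117.0 ms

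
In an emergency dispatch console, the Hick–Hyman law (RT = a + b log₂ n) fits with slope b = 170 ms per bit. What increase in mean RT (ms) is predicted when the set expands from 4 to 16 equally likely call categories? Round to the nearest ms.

340 ms

ΔRT = (a + b log₂ n₂) − (a + b log₂ n₁) = b·(log₂ n₂ − log₂ n₁).
log₂(16) − log₂(4) = log₂(16/4) = log₂(4) = 2.
ΔRT = 170 × 2.0000 = 340.000 ms.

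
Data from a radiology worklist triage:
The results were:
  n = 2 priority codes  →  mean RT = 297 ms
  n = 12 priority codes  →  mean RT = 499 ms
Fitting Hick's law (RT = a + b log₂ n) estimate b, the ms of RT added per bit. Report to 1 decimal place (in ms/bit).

b = (RT₂ − RT₁)/(log₂ n₂ − log₂ n₁) = (499 − 297)/(3.5850 − 1) = 78.144 ms/bit.

78.1 ms/bit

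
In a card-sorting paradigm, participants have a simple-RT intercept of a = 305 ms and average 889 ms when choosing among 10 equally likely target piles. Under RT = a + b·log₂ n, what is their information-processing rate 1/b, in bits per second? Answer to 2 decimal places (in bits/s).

b = (889 − 305)/log₂ 10 = 584/3.3219 = 175.802 ms per bit = 0.17580 s/bit; the reciprocal is 5.688 bits/s.

5.69 bits/s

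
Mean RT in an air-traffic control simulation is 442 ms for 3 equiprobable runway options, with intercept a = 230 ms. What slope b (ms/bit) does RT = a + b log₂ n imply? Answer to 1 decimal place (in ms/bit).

3 alternatives carry log₂ 3 = 1.5850 bits; the choice cost is 442 − 230 = 212 ms, so b = 212/1.5850 = 133.757 ms/bit.

133.8 ms/bit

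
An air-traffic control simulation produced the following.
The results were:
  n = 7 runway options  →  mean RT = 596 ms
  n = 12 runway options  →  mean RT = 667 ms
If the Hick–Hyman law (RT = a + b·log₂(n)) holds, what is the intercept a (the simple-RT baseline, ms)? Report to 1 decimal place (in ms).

339.7 ms

Slope: b = (667 − 596) / (log₂ 12 − log₂ 7) = 71/0.7776 = 91.306 ms/bit.
Intercept: a = 596 − 91.306·log₂(7) = 339.673 ms.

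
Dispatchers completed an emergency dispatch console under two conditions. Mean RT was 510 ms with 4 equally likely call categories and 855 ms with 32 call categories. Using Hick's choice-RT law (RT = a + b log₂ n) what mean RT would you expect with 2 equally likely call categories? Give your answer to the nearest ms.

395 ms

RT is linear in log₂ n, so two points fix the line:
  b = (855 − 510) / (log₂ 32 − log₂ 4) = 345 / (5 − 2) = 115 ms/bit
  a = 510 − 115 × 2 = 280 ms
Then RT(2) = 280 + 115 × log₂ 2 = 280 + 115 × 1 ≈ 395.000 ms.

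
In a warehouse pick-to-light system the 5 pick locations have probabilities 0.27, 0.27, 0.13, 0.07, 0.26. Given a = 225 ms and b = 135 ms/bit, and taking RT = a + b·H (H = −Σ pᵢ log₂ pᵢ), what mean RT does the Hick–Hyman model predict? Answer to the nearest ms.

H = 0.27·log₂(1/0.27) + 0.27·log₂(1/0.27) + 0.13·log₂(1/0.13) + 0.07·log₂(1/0.07) + 0.26·log₂(1/0.26) = 2.1765 bits.
RT = 225 + 135 × 2.1765 = 518.83 ms.

519 ms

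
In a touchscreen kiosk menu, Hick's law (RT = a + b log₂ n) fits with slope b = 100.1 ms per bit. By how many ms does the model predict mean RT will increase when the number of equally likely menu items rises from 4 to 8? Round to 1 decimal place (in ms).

100.1 ms

Only the slope matters, since a is common to both: ΔRT = b·log₂(n₂/n₁).
log₂(8) − log₂(4) = log₂(8/4) = log₂(2) = 1.
ΔRT = 100.1 × 1.0000 = 100.100 ms.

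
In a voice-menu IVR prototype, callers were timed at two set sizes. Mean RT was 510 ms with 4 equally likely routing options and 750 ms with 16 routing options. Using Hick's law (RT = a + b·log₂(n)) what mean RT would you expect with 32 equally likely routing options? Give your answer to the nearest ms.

870 ms

With log₂ n on the abscissa the relation is linear; from the two conditions:
  b = (750 − 510) / (log₂ 16 − log₂ 4) = 240 / (4 − 2) = 120 ms/bit
  a = 510 − 120 × 2 = 270 ms
Then RT(32) = 270 + 120 × log₂ 32 = 270 + 120 × 5 ≈ 870.000 ms.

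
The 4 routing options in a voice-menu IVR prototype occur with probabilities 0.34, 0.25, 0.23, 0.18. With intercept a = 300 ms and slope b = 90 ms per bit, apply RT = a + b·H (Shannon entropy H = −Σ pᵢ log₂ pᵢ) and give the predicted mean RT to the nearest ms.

Entropy contributions −pᵢ log₂ pᵢ: 0.5292, 0.5000, 0.4877, 0.4453; sum H = 1.9621 bits.
RT = a + bH = 300 + 90·1.9621 = 476.59 ms.

477 ms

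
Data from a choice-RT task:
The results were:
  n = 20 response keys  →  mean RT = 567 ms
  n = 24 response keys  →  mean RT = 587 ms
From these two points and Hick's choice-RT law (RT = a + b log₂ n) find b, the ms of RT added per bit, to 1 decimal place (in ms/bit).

76.0 ms/bit

Slope: b = (587 − 567) / (log₂ 24 − log₂ 20) = 20/0.2630 = 76.036 ms/bit.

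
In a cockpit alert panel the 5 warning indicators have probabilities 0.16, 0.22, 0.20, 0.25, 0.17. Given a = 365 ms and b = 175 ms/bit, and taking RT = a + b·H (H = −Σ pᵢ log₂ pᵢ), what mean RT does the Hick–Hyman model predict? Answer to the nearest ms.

768 ms

H = 0.16·log₂(1/0.16) + 0.22·log₂(1/0.22) + 0.20·log₂(1/0.20) + 0.25·log₂(1/0.25) + 0.17·log₂(1/0.17) = 2.3026 bits.
RT = 365 + 175 × 2.3026 = 767.95 ms.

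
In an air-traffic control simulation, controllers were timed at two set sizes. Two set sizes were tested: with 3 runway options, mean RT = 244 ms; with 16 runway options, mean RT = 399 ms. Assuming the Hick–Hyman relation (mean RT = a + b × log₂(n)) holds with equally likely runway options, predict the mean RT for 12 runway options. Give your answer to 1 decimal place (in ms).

Solve the two-equation system in a and b:
  b = (399 − 244) / (log₂ 16 − log₂ 3) = 155 / (4 − 1.5850) = 64.181 ms/bit
  a = 244 − 64.181 × 1.5850 = 142.275 ms
Then RT(12) = 142.275 + 64.181 × log₂ 12 = 142.275 + 64.181 × 3.5850 ≈ 372.362 ms.

372.4 ms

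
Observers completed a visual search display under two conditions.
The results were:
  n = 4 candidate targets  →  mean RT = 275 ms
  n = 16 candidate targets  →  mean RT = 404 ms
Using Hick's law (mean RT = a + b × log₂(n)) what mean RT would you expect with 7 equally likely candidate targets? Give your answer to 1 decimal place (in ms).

Fit slope and intercept:
  b = (404 − 275) / (log₂ 16 − log₂ 4) = 129 / (4 − 2) = 64.500 ms/bit
  a = 275 − 64.500 × 2 = 146.000 ms
Then RT(7) = 146.000 + 64.500 × log₂ 7 = 146.000 + 64.500 × 2.8074 ≈ 327.074 ms.

327.1 ms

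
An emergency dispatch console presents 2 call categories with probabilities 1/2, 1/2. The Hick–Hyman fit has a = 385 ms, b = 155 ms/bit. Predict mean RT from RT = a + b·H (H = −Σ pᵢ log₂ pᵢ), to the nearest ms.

540 ms

H = −Σ pᵢ log₂ pᵢ = 0.5·1 + 0.5·1 = 1.000 bits.
RT = 385 + 155 × 1.000 = 540.00 ms.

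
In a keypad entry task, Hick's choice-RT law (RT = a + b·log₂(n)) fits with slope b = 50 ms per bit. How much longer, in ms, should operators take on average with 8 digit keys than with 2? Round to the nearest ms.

Only the slope matters, since a is common to both: ΔRT = b·log₂(n₂/n₁).
log₂(8) − log₂(2) = log₂(8/2) = log₂(4) = 2.
ΔRT = 50 × 2.0000 = 100.000 ms.

100 ms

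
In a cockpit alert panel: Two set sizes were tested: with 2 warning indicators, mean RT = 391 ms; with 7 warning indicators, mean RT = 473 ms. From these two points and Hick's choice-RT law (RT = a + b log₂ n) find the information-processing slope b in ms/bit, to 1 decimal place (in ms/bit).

45.4 ms/bit

Slope: b = (473 − 391) / (log₂ 7 − log₂ 2) = 82/1.8074 = 45.370 ms/bit.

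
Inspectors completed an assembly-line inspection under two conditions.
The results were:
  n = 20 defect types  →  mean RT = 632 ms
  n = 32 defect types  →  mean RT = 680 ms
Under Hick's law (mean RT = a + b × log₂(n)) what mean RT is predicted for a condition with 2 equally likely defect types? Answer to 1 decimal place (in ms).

Solve the two-equation system in a and b:
  b = (680 − 632) / (log₂ 32 − log₂ 20) = 48 / (5 − 4.3219) = 70.789 ms/bit
  a = 632 − 70.789 × 4.3219 = 326.055 ms
Then RT(2) = 326.055 + 70.789 × log₂ 2 = 326.055 + 70.789 × 1 ≈ 396.844 ms.

396.8 ms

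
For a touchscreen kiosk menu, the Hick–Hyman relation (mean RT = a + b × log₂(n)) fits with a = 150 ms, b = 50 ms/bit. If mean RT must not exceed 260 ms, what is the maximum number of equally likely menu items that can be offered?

4

Set 150 + 50·log₂ n ≤ 260 → log₂ n ≤ (260 − 150)/50 = 2.2000.
So n ≤ 2^2.2000 = 4.595; the largest integer n is 4.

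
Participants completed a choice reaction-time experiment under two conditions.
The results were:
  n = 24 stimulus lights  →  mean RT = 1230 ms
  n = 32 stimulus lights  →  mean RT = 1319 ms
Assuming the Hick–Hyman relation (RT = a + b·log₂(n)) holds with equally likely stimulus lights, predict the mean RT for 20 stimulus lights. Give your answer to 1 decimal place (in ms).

RT is linear in log₂ n, so two points fix the line:
  b = (1319 − 1230) / (log₂ 32 − log₂ 24) = 89 / (5 − 4.5850) = 214.438 ms/bit
  a = 1230 − 214.438 × 4.5850 = 246.808 ms
Then RT(20) = 246.808 + 214.438 × log₂ 20 = 246.808 + 214.438 × 4.3219 ≈ 1173.595 ms.

1173.6 ms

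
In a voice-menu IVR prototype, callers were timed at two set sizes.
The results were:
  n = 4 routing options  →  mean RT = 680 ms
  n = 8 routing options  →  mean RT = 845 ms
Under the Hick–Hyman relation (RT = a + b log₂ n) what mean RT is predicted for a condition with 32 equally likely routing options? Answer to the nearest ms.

1175 ms

With log₂ n on the abscissa the relation is linear; from the two conditions:
  b = (845 − 680) / (log₂ 8 − log₂ 4) = 165 / (3 − 2) = 165 ms/bit
  a = 680 − 165 × 2 = 350 ms
Then RT(32) = 350 + 165 × log₂ 32 = 350 + 165 × 5 ≈ 1175.000 ms.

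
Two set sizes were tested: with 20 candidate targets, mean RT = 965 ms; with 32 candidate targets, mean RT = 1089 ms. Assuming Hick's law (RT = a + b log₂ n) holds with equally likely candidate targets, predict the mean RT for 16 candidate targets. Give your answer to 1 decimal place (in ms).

Solve the two-equation system in a and b:
  b = (1089 − 965) / (log₂ 32 − log₂ 20) = 124 / (5 − 4.3219) = 182.871 ms/bit
  a = 965 − 182.871 × 4.3219 = 174.643 ms
Then RT(16) = 174.643 + 182.871 × log₂ 16 = 174.643 + 182.871 × 4 ≈ 906.129 ms.

906.1 ms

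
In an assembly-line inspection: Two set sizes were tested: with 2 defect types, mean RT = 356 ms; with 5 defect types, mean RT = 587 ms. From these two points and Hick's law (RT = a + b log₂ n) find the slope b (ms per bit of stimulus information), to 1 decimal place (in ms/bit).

174.7 ms/bit

Slope: b = (587 − 356) / (log₂ 5 − log₂ 2) = 231/1.3219 = 174.745 ms/bit.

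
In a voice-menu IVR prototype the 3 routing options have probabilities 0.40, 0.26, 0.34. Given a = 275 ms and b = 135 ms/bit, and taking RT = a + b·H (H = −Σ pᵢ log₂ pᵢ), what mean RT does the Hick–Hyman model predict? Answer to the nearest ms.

486 ms

H = 0.40·log₂(1/0.40) + 0.26·log₂(1/0.26) + 0.34·log₂(1/0.34) = 1.5632 bits.
RT = 275 + 135 × 1.5632 = 486.04 ms.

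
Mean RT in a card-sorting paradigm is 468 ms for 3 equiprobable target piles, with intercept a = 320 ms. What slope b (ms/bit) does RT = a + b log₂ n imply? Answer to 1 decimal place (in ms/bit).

b = (468 − 320) / log₂(3) = 148 / 1.5850 = 93.378 ms/bit.

93.4 ms/bit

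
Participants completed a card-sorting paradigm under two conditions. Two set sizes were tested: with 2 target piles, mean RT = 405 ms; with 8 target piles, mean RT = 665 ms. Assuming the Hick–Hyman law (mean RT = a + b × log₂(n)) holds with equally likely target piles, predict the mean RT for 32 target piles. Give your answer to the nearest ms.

925 ms

Solve the two-equation system in a and b:
  b = (665 − 405) / (log₂ 8 − log₂ 2) = 260 / (3 − 1) = 130 ms/bit
  a = 405 − 130 × 1 = 275 ms
Then RT(32) = 275 + 130 × log₂ 32 = 275 + 130 × 5 ≈ 925.000 ms.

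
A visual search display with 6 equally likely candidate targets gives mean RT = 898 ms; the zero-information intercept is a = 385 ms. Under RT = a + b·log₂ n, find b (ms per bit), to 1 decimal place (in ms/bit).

log₂(6) = 2.5850 bits.
b = (RT − a)/log₂ n = (898 − 385) / 2.5850 = 198.455 ms/bit.

198.5 ms/bit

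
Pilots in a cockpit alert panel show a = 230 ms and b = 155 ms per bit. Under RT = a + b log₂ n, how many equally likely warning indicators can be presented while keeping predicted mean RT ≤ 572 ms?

155·log₂ n ≤ 572 − 230 = 342, giving log₂ n ≤ 2.2065 and n ≤ 4.615. The largest whole number is 4.

4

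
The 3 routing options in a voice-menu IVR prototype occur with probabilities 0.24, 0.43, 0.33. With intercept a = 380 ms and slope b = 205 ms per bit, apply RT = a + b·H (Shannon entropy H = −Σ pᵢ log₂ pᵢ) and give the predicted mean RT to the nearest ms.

Entropy contributions −pᵢ log₂ pᵢ: 0.4941, 0.5236, 0.5278; sum H = 1.5455 bits.
RT = a + bH = 380 + 205·1.5455 = 696.83 ms.

697 ms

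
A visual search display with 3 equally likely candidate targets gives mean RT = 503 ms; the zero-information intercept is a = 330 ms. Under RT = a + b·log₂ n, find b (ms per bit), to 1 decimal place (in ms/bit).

3 alternatives carry log₂ 3 = 1.5850 bits; the choice cost is 503 − 330 = 173 ms, so b = 173/1.5850 = 109.151 ms/bit.

109.2 ms/bit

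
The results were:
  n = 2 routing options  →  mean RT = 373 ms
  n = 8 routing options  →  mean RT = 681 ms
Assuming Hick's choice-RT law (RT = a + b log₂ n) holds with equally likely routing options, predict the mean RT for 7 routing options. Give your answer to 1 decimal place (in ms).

Fit slope and intercept:
  b = (681 − 373) / (log₂ 8 − log₂ 2) = 308 / (3 − 1) = 154.000 ms/bit
  a = 373 − 154.000 × 1 = 219.000 ms
Then RT(7) = 219.000 + 154.000 × log₂ 7 = 219.000 + 154.000 × 2.8074 ≈ 651.333 ms.

651.3 ms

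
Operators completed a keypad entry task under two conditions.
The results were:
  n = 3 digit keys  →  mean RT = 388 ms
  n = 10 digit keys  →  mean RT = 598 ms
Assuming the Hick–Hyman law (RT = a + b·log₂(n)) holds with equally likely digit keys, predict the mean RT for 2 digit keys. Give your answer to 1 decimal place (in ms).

317.3 ms

Solve the two-equation system in a and b:
  b = (598 − 388) / (log₂ 10 − log₂ 3) = 210 / (3.3219 − 1.5850) = 120.900 ms/bit
  a = 388 − 120.900 × 1.5850 = 196.377 ms
Then RT(2) = 196.377 + 120.900 × log₂ 2 = 196.377 + 120.900 × 1 ≈ 317.278 ms.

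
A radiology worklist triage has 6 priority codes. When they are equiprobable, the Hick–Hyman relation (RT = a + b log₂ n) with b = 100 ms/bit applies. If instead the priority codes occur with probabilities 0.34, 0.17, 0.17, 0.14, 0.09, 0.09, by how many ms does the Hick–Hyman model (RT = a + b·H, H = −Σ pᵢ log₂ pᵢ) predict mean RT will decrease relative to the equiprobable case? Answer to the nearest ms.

Equiprobable entropy H₀ = log₂ 6 = 2.5850 bits.
Skewed entropy H = −Σ pᵢ log₂ pᵢ = 2.4208 bits.
ΔRT = b·(H₀ − H) = 100 × 0.1642 = 16.42 ms.

16 ms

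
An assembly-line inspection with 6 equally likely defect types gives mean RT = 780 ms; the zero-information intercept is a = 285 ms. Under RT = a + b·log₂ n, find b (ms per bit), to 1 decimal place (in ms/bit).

191.5 ms/bit

6 alternatives carry log₂ 6 = 2.5850 bits; the choice cost is 780 − 285 = 495 ms, so b = 495/2.5850 = 191.492 ms/bit.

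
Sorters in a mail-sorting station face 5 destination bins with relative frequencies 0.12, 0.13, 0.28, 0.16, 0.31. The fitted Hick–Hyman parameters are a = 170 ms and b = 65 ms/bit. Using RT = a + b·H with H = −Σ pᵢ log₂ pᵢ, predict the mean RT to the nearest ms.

H = 0.12·log₂(1/0.12) + 0.13·log₂(1/0.13) + 0.28·log₂(1/0.28) + 0.16·log₂(1/0.16) + 0.31·log₂(1/0.31) = 2.2107 bits.
RT = 170 + 65 × 2.2107 = 313.70 ms.

314 ms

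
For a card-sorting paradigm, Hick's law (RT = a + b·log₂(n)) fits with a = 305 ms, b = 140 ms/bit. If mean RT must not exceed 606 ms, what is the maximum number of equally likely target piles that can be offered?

4

Information budget: (606 − 305)/140 = 2.1500 bits, so n ≤ 2^2.1500 = 4.438 → at most 4.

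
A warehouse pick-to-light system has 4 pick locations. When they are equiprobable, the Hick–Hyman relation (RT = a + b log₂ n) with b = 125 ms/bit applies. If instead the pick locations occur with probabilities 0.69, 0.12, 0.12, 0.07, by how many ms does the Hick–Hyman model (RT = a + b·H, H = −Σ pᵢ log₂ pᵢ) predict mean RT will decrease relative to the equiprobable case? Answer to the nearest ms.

78 ms

Equiprobable entropy H₀ = log₂ 4 = 2.0000 bits.
Skewed entropy H = −Σ pᵢ log₂ pᵢ = 1.3721 bits.
ΔRT = b·(H₀ − H) = 125 × 0.6279 = 78.49 ms.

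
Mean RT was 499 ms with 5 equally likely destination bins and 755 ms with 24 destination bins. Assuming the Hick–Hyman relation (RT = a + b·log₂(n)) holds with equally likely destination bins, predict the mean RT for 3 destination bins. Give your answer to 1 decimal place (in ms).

Solve the two-equation system in a and b:
  b = (755 − 499) / (log₂ 24 − log₂ 5) = 256 / (4.5850 − 2.3219) = 113.122 ms/bit
  a = 499 − 113.122 × 2.3219 = 236.338 ms
Then RT(3) = 236.338 + 113.122 × log₂ 3 = 236.338 + 113.122 × 1.5850 ≈ 415.633 ms.

415.6 ms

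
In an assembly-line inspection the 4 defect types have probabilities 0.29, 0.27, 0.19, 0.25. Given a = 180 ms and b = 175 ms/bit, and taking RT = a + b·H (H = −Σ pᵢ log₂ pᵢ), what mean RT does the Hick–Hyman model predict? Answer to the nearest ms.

H = 0.29·log₂(1/0.29) + 0.27·log₂(1/0.27) + 0.19·log₂(1/0.19) + 0.25·log₂(1/0.25) = 1.9832 bits.
RT = 180 + 175 × 1.9832 = 527.05 ms.

527 ms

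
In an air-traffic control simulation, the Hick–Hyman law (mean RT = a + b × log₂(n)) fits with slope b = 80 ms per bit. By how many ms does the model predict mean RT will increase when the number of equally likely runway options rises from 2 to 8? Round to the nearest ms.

160 ms

ΔRT = (a + b log₂ n₂) − (a + b log₂ n₁) = b·(log₂ n₂ − log₂ n₁).
log₂(8) − log₂(2) = log₂(8/2) = log₂(4) = 2.
ΔRT = 80 × 2.0000 = 160.000 ms.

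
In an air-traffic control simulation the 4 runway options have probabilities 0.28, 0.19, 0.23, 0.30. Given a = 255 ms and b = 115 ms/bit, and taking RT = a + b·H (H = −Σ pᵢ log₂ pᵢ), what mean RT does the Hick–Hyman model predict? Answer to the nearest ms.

482 ms

Entropy contributions −pᵢ log₂ pᵢ: 0.5142, 0.4552, 0.4877, 0.5211; sum H = 1.9782 bits.
RT = a + bH = 255 + 115·1.9782 = 482.49 ms.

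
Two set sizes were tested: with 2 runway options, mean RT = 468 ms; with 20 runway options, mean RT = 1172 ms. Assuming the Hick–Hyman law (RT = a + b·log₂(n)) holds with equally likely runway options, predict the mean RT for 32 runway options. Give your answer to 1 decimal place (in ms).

With log₂ n on the abscissa the relation is linear; from the two conditions:
  b = (1172 − 468) / (log₂ 20 − log₂ 2) = 704 / (4.3219 − 1) = 211.925 ms/bit
  a = 468 − 211.925 × 1 = 256.075 ms
Then RT(32) = 256.075 + 211.925 × log₂ 32 = 256.075 + 211.925 × 5 ≈ 1315.700 ms.

1315.7 ms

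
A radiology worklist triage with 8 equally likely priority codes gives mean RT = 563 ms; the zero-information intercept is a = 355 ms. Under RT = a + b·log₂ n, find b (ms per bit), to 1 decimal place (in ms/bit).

69.3 ms/bit

b = (563 − 355) / log₂(8) = 208 / 3 = 69.333 ms/bit.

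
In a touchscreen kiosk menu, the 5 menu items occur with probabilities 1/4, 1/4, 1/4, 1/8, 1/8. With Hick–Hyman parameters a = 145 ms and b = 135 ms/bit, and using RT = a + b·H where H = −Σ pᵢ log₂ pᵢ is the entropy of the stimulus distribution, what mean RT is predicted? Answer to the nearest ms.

449 ms

H = −Σ pᵢ log₂ pᵢ = 0.25·2 + 0.25·2 + 0.25·2 + 0.125·3 + 0.125·3 = 2.250 bits.
RT = 145 + 135 × 2.250 = 448.75 ms.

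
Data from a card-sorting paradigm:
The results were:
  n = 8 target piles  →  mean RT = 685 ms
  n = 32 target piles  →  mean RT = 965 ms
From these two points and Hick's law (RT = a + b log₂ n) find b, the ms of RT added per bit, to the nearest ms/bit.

Slope: b = (965 − 685) / (log₂ 32 − log₂ 8) = 280/2.0000 = 140 ms/bit.

140 ms/bit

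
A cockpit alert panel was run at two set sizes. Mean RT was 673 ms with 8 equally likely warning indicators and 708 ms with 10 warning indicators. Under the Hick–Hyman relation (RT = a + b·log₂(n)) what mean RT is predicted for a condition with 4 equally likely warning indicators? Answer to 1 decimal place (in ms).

Solve the two-equation system in a and b:
  b = (708 − 673) / (log₂ 10 − log₂ 8) = 35 / (3.3219 − 3) = 108.720 ms/bit
  a = 673 − 108.720 × 3 = 346.840 ms
Then RT(4) = 346.840 + 108.720 × log₂ 4 = 346.840 + 108.720 × 2 ≈ 564.280 ms.

564.3 ms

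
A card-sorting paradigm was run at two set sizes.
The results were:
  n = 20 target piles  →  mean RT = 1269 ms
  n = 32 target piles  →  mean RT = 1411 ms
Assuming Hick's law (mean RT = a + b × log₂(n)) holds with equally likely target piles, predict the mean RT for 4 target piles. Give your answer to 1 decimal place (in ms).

782.7 ms

RT is linear in log₂ n, so two points fix the line:
  b = (1411 − 1269) / (log₂ 32 − log₂ 20) = 142 / (5 − 4.3219) = 209.417 ms/bit
  a = 1269 − 209.417 × 4.3219 = 363.913 ms
Then RT(4) = 363.913 + 209.417 × log₂ 4 = 363.913 + 209.417 × 2 ≈ 782.748 ms.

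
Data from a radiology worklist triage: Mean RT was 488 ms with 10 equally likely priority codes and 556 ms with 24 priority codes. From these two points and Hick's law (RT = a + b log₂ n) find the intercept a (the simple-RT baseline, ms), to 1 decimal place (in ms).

The slope on a log₂ axis is (556 − 488) / (4.5850 − 3.3219) = 53.839 ms/bit.
Intercept: a = 488 − 53.839·log₂(10) = 309.152 ms.

309.2 ms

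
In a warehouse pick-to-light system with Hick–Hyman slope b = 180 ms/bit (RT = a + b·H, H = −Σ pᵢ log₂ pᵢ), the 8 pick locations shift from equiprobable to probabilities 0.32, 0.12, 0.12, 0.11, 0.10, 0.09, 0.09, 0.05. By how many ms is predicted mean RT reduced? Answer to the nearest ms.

39 ms

The RT saving is b·ΔH. Equiprobable H₀ = log₂(8) = 3.0000 bits; with the given probabilities H = 2.7841 bits.
b·(H₀ − H) = 180 × (3.0000 − 2.7841) = 38.87 ms.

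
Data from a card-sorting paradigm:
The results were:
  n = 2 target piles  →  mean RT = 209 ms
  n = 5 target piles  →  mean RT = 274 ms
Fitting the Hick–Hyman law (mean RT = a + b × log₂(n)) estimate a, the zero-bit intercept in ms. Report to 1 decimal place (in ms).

The slope on a log₂ axis is (274 − 209) / (2.3219 − 1) = 49.171 ms/bit.
a = RT₁ − b·log₂ n₁ = 209 − 49.171 × 1 = 159.829 ms.

159.8 ms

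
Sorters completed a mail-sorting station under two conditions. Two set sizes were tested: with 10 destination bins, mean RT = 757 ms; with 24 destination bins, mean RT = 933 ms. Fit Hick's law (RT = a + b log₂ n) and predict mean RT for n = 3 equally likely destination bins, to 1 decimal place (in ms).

515.0 ms

RT is linear in log₂ n, so two points fix the line:
  b = (933 − 757) / (log₂ 24 − log₂ 10) = 176 / (4.5850 − 3.3219) = 139.347 ms/bit
  a = 757 − 139.347 × 3.3219 = 294.099 ms
Then RT(3) = 294.099 + 139.347 × log₂ 3 = 294.099 + 139.347 × 1.5850 ≈ 514.959 ms.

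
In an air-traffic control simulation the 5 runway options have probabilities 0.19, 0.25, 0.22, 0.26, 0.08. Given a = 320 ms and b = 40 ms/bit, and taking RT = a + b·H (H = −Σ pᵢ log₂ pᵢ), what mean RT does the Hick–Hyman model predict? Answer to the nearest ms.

409 ms

H = 0.19·log₂(1/0.19) + 0.25·log₂(1/0.25) + 0.22·log₂(1/0.22) + 0.26·log₂(1/0.26) + 0.08·log₂(1/0.08) = 2.2326 bits.
RT = 320 + 40 × 2.2326 = 409.30 ms.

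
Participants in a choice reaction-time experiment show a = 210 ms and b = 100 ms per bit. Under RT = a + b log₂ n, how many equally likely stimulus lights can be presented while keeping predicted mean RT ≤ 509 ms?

7

Set 210 + 100·log₂ n ≤ 509 → log₂ n ≤ (509 − 210)/100 = 2.9900.
So n ≤ 2^2.9900 = 7.945; the largest integer n is 7.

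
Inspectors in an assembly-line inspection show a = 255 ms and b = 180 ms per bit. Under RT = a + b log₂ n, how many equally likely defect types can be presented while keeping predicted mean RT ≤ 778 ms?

Information budget: (778 − 255)/180 = 2.9056 bits, so n ≤ 2^2.9056 = 7.493 → at most 7.

7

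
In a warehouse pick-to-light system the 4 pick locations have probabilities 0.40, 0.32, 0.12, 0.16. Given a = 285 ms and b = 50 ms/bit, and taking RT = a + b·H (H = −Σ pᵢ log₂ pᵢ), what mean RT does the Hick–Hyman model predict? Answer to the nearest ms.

H = 0.40·log₂(1/0.40) + 0.32·log₂(1/0.32) + 0.12·log₂(1/0.12) + 0.16·log₂(1/0.16) = 1.8449 bits.
RT = 285 + 50 × 1.8449 = 377.24 ms.

377 ms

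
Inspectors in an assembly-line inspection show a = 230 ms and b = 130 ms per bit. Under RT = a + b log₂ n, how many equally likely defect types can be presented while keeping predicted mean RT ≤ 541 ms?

5

130·log₂ n ≤ 541 − 230 = 311, giving log₂ n ≤ 2.3923 and n ≤ 5.250. The largest whole number is 5.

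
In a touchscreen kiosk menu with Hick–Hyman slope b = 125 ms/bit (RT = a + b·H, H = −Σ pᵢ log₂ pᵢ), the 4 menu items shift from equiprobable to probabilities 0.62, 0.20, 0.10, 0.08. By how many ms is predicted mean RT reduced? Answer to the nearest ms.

Equiprobable entropy H₀ = log₂ 4 = 2.0000 bits.
Skewed entropy H = −Σ pᵢ log₂ pᵢ = 1.5157 bits.
ΔRT = b·(H₀ − H) = 125 × 0.4843 = 60.54 ms.

61 ms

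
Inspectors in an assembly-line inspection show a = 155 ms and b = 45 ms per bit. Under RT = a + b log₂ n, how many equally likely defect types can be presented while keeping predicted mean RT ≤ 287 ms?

Information budget: (287 − 155)/45 = 2.9333 bits, so n ≤ 2^2.9333 = 7.639 → at most 7.

7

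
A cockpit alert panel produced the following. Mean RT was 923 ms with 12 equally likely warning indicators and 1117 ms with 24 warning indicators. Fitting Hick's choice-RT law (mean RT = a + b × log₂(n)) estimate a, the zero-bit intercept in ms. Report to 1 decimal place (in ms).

227.5 ms

b = (RT₂ − RT₁)/(log₂ n₂ − log₂ n₁) = (1117 − 923)/(4.5850 − 3.5850) = 194.000 ms/bit.
Intercept: a = 923 − 194.000·log₂(12) = 227.517 ms.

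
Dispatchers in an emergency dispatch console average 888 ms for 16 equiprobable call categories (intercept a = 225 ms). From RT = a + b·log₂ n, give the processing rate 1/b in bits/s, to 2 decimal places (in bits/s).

6.03 bits/s

Choice component = 888 − 225 = 663 ms over log₂(16) = 4 bits.
b = 663 / 4 = 165.750 ms/bit, so 1/b = 6.033 bits/s.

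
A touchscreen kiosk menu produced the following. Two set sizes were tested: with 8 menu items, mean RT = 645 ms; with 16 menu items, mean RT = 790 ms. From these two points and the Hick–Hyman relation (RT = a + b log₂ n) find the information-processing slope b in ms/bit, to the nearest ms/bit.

145 ms/bit

The slope on a log₂ axis is (790 − 645) / (4 − 3) = 145 ms/bit.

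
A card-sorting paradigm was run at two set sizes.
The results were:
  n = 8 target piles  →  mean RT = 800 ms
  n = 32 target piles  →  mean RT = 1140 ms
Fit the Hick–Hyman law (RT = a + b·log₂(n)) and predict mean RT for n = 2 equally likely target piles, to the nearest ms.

460 ms

With log₂ n on the abscissa the relation is linear; from the two conditions:
  b = (1140 − 800) / (log₂ 32 − log₂ 8) = 340 / (5 − 3) = 170 ms/bit
  a = 800 − 170 × 3 = 290 ms
Then RT(2) = 290 + 170 × log₂ 2 = 290 + 170 × 1 ≈ 460.000 ms.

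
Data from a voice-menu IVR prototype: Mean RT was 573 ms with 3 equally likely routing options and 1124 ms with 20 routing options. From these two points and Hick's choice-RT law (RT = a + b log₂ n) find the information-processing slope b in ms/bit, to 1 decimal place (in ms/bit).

Slope: b = (1124 − 573) / (log₂ 20 − log₂ 3) = 551/2.7370 = 201.318 ms/bit.

201.3 ms/bit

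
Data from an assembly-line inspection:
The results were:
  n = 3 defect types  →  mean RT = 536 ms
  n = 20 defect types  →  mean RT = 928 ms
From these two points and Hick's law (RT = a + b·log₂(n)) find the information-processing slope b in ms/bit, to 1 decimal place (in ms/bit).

The slope on a log₂ axis is (928 − 536) / (4.3219 − 1.5850) = 143.224 ms/bit.

143.2 ms/bit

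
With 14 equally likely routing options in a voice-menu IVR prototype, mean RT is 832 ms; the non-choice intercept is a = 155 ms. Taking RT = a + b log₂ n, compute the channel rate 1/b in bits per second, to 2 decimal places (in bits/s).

b = (832 − 155)/log₂ 14 = 677/3.8074 = 177.814 ms per bit = 0.17781 s/bit; the reciprocal is 5.624 bits/s.

5.62 bits/s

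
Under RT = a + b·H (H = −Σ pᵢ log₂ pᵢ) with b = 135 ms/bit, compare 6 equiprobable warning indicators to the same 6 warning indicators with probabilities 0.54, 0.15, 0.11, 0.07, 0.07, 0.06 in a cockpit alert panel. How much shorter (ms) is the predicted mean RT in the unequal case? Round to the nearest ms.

76 ms

The RT saving is b·ΔH. Equiprobable H₀ = log₂(6) = 2.5850 bits; with the given probabilities H = 2.0215 bits.
b·(H₀ − H) = 135 × (2.5850 − 2.0215) = 76.06 ms.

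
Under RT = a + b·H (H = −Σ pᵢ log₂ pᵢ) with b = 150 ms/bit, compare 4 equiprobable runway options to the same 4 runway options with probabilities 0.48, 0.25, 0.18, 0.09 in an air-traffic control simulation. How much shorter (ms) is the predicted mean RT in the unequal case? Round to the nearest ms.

35 ms

The RT saving is b·ΔH. Equiprobable H₀ = log₂(4) = 2.0000 bits; with the given probabilities H = 1.7662 bits.
b·(H₀ − H) = 150 × (2.0000 − 1.7662) = 35.07 ms.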